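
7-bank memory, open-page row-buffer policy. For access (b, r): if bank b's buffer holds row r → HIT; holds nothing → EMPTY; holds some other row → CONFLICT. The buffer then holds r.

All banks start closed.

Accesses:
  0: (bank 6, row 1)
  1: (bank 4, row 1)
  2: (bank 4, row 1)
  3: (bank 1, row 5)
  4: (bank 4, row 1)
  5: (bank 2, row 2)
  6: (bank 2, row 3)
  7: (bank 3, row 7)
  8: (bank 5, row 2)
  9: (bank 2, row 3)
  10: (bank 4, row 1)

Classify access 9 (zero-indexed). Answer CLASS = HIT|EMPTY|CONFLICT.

  [0] b6 r1: no row ⇒ E
  [1] b4 r1: no row ⇒ E
  [2] b4 r1: had r1 ⇒ H
  [3] b1 r5: no row ⇒ E
  [4] b4 r1: had r1 ⇒ H
  [5] b2 r2: no row ⇒ E
  [6] b2 r3: had r2 ⇒ C
  [7] b3 r7: no row ⇒ E
  [8] b5 r2: no row ⇒ E
  [9] b2 r3: had r3 ⇒ H
  [10] b4 r1: had r1 ⇒ H

CLASS = HIT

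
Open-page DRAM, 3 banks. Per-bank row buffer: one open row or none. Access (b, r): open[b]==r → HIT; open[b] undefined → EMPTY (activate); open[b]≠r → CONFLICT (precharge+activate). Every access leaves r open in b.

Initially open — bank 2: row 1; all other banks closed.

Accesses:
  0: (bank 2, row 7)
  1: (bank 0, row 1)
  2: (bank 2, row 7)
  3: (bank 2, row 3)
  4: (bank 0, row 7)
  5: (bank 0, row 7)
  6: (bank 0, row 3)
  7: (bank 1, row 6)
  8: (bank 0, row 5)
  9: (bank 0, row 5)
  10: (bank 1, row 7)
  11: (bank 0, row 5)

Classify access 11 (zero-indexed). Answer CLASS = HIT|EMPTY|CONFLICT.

CLASS = HIT

0: bank 2 row 7 — prev 1 → CONFLICT
1: bank 0 row 1 — prev None → EMPTY
2: bank 2 row 7 — prev 7 → HIT
3: bank 2 row 3 — prev 7 → CONFLICT
4: bank 0 row 7 — prev 1 → CONFLICT
5: bank 0 row 7 — prev 7 → HIT
6: bank 0 row 3 — prev 7 → CONFLICT
7: bank 1 row 6 — prev None → EMPTY
8: bank 0 row 5 — prev 3 → CONFLICT
9: bank 0 row 5 — prev 5 → HIT
10: bank 1 row 7 — prev 6 → CONFLICT
11: bank 0 row 5 — prev 5 → HIT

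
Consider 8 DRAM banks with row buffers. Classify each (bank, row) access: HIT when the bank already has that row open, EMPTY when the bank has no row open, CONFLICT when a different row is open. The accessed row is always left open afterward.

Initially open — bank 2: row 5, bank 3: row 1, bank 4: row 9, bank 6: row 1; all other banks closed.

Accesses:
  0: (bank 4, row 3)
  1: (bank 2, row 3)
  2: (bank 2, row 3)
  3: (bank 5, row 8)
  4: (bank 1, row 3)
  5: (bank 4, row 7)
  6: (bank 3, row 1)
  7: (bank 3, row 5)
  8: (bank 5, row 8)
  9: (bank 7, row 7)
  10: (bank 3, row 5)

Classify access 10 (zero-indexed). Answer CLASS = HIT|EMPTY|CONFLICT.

0: bank 4 row 3 — prev 9 → CONFLICT
1: bank 2 row 3 — prev 5 → CONFLICT
2: bank 2 row 3 — prev 3 → HIT
3: bank 5 row 8 — prev None → EMPTY
4: bank 1 row 3 — prev None → EMPTY
5: bank 4 row 7 — prev 3 → CONFLICT
6: bank 3 row 1 — prev 1 → HIT
7: bank 3 row 5 — prev 1 → CONFLICT
8: bank 5 row 8 — prev 8 → HIT
9: bank 7 row 7 — prev None → EMPTY
10: bank 3 row 5 — prev 5 → HIT

CLASS = HIT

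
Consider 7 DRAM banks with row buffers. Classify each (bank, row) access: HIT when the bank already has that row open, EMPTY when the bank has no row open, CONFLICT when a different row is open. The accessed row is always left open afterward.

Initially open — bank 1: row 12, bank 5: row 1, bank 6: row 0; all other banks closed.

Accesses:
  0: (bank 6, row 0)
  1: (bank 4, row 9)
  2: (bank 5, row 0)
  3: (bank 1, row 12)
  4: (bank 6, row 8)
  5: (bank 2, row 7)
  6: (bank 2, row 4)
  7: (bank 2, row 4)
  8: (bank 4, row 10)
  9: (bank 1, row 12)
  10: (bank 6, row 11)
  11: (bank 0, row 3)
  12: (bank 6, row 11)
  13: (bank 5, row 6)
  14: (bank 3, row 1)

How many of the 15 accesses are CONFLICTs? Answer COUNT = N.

COUNT = 6

0: bank 6 row 0 — prev 0 → HIT
1: bank 4 row 9 — prev None → EMPTY
2: bank 5 row 0 — prev 1 → CONFLICT
3: bank 1 row 12 — prev 12 → HIT
4: bank 6 row 8 — prev 0 → CONFLICT
5: bank 2 row 7 — prev None → EMPTY
6: bank 2 row 4 — prev 7 → CONFLICT
7: bank 2 row 4 — prev 4 → HIT
8: bank 4 row 10 — prev 9 → CONFLICT
9: bank 1 row 12 — prev 12 → HIT
10: bank 6 row 11 — prev 8 → CONFLICT
11: bank 0 row 3 — prev None → EMPTY
12: bank 6 row 11 — prev 11 → HIT
13: bank 5 row 6 — prev 0 → CONFLICT
14: bank 3 row 1 — prev None → EMPTY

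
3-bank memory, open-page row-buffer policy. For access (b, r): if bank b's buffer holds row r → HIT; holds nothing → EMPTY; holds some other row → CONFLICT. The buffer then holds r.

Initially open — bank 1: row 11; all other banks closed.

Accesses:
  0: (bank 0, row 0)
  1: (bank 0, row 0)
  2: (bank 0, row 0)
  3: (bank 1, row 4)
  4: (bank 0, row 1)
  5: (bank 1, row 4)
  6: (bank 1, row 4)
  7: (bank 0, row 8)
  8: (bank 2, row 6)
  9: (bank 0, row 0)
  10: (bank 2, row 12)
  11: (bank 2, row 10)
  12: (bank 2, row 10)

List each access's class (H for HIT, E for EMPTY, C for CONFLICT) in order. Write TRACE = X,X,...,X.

TRACE = E,H,H,C,C,H,H,C,E,C,C,C,H

  [0] b0 r0: no row ⇒ E
  [1] b0 r0: had r0 ⇒ H
  [2] b0 r0: had r0 ⇒ H
  [3] b1 r4: had r11 ⇒ C
  [4] b0 r1: had r0 ⇒ C
  [5] b1 r4: had r4 ⇒ H
  [6] b1 r4: had r4 ⇒ H
  [7] b0 r8: had r1 ⇒ C
  [8] b2 r6: no row ⇒ E
  [9] b0 r0: had r8 ⇒ C
  [10] b2 r12: had r6 ⇒ C
  [11] b2 r10: had r12 ⇒ C
  [12] b2 r10: had r10 ⇒ H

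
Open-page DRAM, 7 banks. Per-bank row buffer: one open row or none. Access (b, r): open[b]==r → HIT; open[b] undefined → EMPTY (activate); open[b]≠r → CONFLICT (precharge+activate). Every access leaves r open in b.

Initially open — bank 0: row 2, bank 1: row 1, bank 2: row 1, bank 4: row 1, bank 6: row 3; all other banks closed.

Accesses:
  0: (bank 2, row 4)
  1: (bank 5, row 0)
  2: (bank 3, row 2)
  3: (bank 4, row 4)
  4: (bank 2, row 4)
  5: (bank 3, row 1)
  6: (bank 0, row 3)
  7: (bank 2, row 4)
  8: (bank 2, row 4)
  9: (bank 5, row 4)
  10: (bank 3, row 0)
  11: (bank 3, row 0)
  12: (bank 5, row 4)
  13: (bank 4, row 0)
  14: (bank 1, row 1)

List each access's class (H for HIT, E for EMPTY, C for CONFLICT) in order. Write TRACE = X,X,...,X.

  [0] b2 r4: had r1 ⇒ C
  [1] b5 r0: no row ⇒ E
  [2] b3 r2: no row ⇒ E
  [3] b4 r4: had r1 ⇒ C
  [4] b2 r4: had r4 ⇒ H
  [5] b3 r1: had r2 ⇒ C
  [6] b0 r3: had r2 ⇒ C
  [7] b2 r4: had r4 ⇒ H
  [8] b2 r4: had r4 ⇒ H
  [9] b5 r4: had r0 ⇒ C
  [10] b3 r0: had r1 ⇒ C
  [11] b3 r0: had r0 ⇒ H
  [12] b5 r4: had r4 ⇒ H
  [13] b4 r0: had r4 ⇒ C
  [14] b1 r1: had r1 ⇒ H

TRACE = C,E,E,C,H,C,C,H,H,C,C,H,H,C,H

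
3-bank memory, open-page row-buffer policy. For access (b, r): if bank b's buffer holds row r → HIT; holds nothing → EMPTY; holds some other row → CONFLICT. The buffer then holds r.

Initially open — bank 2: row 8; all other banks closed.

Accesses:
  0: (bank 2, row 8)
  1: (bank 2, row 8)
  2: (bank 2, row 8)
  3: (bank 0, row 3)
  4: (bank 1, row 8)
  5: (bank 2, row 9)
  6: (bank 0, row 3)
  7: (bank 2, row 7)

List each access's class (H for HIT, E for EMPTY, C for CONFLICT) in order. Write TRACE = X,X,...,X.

#0 (2,8) H  (was 8)
#1 (2,8) H  (was 8)
#2 (2,8) H  (was 8)
#3 (0,3) E
#4 (1,8) E
#5 (2,9) C  (was 8)
#6 (0,3) H  (was 3)
#7 (2,7) C  (was 9)

TRACE = H,H,H,E,E,C,H,C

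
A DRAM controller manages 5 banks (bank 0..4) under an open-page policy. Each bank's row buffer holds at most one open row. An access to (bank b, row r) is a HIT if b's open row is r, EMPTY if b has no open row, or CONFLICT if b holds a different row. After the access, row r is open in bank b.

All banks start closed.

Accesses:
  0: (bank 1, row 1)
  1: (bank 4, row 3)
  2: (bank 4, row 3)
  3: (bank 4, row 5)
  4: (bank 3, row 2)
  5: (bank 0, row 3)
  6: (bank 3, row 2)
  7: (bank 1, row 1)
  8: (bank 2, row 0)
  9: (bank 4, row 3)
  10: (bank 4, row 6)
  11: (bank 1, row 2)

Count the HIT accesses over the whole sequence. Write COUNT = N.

COUNT = 3

  [0] b1 r1: no row ⇒ E
  [1] b4 r3: no row ⇒ E
  [2] b4 r3: had r3 ⇒ H
  [3] b4 r5: had r3 ⇒ C
  [4] b3 r2: no row ⇒ E
  [5] b0 r3: no row ⇒ E
  [6] b3 r2: had r2 ⇒ H
  [7] b1 r1: had r1 ⇒ H
  [8] b2 r0: no row ⇒ E
  [9] b4 r3: had r5 ⇒ C
  [10] b4 r6: had r3 ⇒ C
  [11] b1 r2: had r1 ⇒ C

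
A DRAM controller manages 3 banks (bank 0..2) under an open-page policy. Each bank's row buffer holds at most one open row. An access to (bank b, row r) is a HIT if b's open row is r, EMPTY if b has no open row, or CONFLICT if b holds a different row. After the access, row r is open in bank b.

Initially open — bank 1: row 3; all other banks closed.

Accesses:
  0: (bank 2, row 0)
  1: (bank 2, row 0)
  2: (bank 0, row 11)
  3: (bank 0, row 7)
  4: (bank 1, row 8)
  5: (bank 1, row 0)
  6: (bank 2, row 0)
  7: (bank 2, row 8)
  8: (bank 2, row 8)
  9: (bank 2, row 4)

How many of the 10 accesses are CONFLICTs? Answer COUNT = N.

COUNT = 5

0: bank 2 row 0 — prev None → EMPTY
1: bank 2 row 0 — prev 0 → HIT
2: bank 0 row 11 — prev None → EMPTY
3: bank 0 row 7 — prev 11 → CONFLICT
4: bank 1 row 8 — prev 3 → CONFLICT
5: bank 1 row 0 — prev 8 → CONFLICT
6: bank 2 row 0 — prev 0 → HIT
7: bank 2 row 8 — prev 0 → CONFLICT
8: bank 2 row 8 — prev 8 → HIT
9: bank 2 row 4 — prev 8 → CONFLICT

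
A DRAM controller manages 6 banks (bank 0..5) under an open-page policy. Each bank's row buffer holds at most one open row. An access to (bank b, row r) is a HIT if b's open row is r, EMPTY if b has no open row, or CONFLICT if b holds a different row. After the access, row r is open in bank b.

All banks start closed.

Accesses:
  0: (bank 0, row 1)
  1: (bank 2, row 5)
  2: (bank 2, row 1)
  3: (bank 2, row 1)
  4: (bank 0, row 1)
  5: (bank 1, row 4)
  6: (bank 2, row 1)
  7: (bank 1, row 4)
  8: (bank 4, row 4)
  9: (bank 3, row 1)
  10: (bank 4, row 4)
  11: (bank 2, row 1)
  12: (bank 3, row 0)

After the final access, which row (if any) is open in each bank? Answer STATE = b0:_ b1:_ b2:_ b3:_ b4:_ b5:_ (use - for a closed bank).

#0 (0,1) E
#1 (2,5) E
#2 (2,1) C  (was 5)
#3 (2,1) H  (was 1)
#4 (0,1) H  (was 1)
#5 (1,4) E
#6 (2,1) H  (was 1)
#7 (1,4) H  (was 4)
#8 (4,4) E
#9 (3,1) E
#10 (4,4) H  (was 4)
#11 (2,1) H  (was 1)
#12 (3,0) C  (was 1)

STATE = b0:1 b1:4 b2:1 b3:0 b4:4 b5:-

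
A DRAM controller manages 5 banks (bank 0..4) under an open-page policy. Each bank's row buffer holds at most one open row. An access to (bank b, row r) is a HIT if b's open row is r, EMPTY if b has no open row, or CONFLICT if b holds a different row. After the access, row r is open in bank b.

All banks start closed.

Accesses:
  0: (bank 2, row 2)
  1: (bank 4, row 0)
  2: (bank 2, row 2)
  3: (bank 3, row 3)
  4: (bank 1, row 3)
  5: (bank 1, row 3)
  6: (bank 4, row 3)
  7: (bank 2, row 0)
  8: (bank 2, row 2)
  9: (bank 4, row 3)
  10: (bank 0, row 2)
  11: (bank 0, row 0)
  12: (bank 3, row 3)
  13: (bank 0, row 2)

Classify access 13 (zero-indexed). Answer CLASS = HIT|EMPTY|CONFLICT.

  [0] b2 r2: no row ⇒ E
  [1] b4 r0: no row ⇒ E
  [2] b2 r2: had r2 ⇒ H
  [3] b3 r3: no row ⇒ E
  [4] b1 r3: no row ⇒ E
  [5] b1 r3: had r3 ⇒ H
  [6] b4 r3: had r0 ⇒ C
  [7] b2 r0: had r2 ⇒ C
  [8] b2 r2: had r0 ⇒ C
  [9] b4 r3: had r3 ⇒ H
  [10] b0 r2: no row ⇒ E
  [11] b0 r0: had r2 ⇒ C
  [12] b3 r3: had r3 ⇒ H
  [13] b0 r2: had r0 ⇒ C

CLASS = CONFLICT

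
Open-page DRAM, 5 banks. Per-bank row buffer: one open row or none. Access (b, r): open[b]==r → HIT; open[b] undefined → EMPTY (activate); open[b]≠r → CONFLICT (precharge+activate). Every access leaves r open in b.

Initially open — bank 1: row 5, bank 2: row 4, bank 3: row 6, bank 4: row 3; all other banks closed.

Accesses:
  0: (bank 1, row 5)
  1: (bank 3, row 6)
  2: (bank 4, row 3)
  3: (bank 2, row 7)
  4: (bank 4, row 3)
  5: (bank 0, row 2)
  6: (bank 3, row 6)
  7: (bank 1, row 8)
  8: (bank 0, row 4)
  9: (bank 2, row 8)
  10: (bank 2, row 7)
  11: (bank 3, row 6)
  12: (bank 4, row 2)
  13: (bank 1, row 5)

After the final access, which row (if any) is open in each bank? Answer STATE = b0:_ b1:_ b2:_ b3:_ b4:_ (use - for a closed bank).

STATE = b0:4 b1:5 b2:7 b3:6 b4:2

  [0] b1 r5: had r5 ⇒ H
  [1] b3 r6: had r6 ⇒ H
  [2] b4 r3: had r3 ⇒ H
  [3] b2 r7: had r4 ⇒ C
  [4] b4 r3: had r3 ⇒ H
  [5] b0 r2: no row ⇒ E
  [6] b3 r6: had r6 ⇒ H
  [7] b1 r8: had r5 ⇒ C
  [8] b0 r4: had r2 ⇒ C
  [9] b2 r8: had r7 ⇒ C
  [10] b2 r7: had r8 ⇒ C
  [11] b3 r6: had r6 ⇒ H
  [12] b4 r2: had r3 ⇒ C
  [13] b1 r5: had r8 ⇒ C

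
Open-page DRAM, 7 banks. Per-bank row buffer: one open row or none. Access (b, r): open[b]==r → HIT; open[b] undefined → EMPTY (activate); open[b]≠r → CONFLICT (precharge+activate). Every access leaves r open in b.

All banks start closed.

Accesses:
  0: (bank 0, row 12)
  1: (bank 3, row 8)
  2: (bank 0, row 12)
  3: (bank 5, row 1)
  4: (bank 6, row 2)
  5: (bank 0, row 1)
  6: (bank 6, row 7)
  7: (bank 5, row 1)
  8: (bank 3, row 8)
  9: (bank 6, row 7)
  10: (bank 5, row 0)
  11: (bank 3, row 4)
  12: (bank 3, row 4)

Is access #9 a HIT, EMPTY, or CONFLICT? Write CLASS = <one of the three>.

step 0: bank0 None->12 [EMPTY]
step 1: bank3 None->8 [EMPTY]
step 2: bank0 12->12 [HIT]
step 3: bank5 None->1 [EMPTY]
step 4: bank6 None->2 [EMPTY]
step 5: bank0 12->1 [CONFLICT]
step 6: bank6 2->7 [CONFLICT]
step 7: bank5 1->1 [HIT]
step 8: bank3 8->8 [HIT]
step 9: bank6 7->7 [HIT]
step 10: bank5 1->0 [CONFLICT]
step 11: bank3 8->4 [CONFLICT]
step 12: bank3 4->4 [HIT]

CLASS = HIT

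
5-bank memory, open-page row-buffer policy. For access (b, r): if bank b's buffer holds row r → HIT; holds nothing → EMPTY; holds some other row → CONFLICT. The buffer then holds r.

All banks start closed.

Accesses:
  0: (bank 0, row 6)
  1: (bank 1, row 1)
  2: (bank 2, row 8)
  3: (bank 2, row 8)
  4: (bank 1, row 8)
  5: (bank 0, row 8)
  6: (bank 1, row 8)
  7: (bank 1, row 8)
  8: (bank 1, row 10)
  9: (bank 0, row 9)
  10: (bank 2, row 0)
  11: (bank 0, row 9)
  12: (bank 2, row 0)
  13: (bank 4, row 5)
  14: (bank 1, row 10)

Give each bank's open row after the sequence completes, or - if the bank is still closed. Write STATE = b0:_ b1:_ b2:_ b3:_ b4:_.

STATE = b0:9 b1:10 b2:0 b3:- b4:5

  [0] b0 r6: no row ⇒ E
  [1] b1 r1: no row ⇒ E
  [2] b2 r8: no row ⇒ E
  [3] b2 r8: had r8 ⇒ H
  [4] b1 r8: had r1 ⇒ C
  [5] b0 r8: had r6 ⇒ C
  [6] b1 r8: had r8 ⇒ H
  [7] b1 r8: had r8 ⇒ H
  [8] b1 r10: had r8 ⇒ C
  [9] b0 r9: had r8 ⇒ C
  [10] b2 r0: had r8 ⇒ C
  [11] b0 r9: had r9 ⇒ H
  [12] b2 r0: had r0 ⇒ H
  [13] b4 r5: no row ⇒ E
  [14] b1 r10: had r10 ⇒ H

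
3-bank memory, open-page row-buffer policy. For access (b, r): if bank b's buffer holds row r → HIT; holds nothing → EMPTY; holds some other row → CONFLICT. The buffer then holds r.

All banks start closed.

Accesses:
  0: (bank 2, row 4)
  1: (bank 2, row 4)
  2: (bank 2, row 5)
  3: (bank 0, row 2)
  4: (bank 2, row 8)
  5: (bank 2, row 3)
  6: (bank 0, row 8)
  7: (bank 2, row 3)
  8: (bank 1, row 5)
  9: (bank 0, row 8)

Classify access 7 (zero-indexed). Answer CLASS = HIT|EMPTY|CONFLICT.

CLASS = HIT

#0 (2,4) E
#1 (2,4) H  (was 4)
#2 (2,5) C  (was 4)
#3 (0,2) E
#4 (2,8) C  (was 5)
#5 (2,3) C  (was 8)
#6 (0,8) C  (was 2)
#7 (2,3) H  (was 3)
#8 (1,5) E
#9 (0,8) H  (was 8)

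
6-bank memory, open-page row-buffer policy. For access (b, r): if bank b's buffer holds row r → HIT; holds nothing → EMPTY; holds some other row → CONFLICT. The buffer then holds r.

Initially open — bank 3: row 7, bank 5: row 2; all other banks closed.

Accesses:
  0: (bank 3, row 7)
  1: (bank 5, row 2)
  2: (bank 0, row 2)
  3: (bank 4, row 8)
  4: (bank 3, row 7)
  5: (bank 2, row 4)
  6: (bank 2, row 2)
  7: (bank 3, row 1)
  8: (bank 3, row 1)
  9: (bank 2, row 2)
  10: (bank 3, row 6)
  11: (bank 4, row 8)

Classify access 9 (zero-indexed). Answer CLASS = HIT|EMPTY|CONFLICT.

CLASS = HIT

  [0] b3 r7: had r7 ⇒ H
  [1] b5 r2: had r2 ⇒ H
  [2] b0 r2: no row ⇒ E
  [3] b4 r8: no row ⇒ E
  [4] b3 r7: had r7 ⇒ H
  [5] b2 r4: no row ⇒ E
  [6] b2 r2: had r4 ⇒ C
  [7] b3 r1: had r7 ⇒ C
  [8] b3 r1: had r1 ⇒ H
  [9] b2 r2: had r2 ⇒ H
  [10] b3 r6: had r1 ⇒ C
  [11] b4 r8: had r8 ⇒ H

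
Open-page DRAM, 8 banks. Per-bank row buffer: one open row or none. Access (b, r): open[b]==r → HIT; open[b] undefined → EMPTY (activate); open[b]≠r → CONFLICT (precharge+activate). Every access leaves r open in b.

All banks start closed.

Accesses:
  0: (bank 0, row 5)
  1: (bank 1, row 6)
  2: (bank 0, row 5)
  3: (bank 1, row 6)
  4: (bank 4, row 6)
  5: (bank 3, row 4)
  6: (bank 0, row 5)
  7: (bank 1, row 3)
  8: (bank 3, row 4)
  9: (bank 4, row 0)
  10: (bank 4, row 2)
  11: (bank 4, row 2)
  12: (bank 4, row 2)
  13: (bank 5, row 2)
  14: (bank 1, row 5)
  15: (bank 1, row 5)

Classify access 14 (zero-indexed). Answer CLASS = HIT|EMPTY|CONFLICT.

0: bank 0 row 5 — prev None → EMPTY
1: bank 1 row 6 — prev None → EMPTY
2: bank 0 row 5 — prev 5 → HIT
3: bank 1 row 6 — prev 6 → HIT
4: bank 4 row 6 — prev None → EMPTY
5: bank 3 row 4 — prev None → EMPTY
6: bank 0 row 5 — prev 5 → HIT
7: bank 1 row 3 — prev 6 → CONFLICT
8: bank 3 row 4 — prev 4 → HIT
9: bank 4 row 0 — prev 6 → CONFLICT
10: bank 4 row 2 — prev 0 → CONFLICT
11: bank 4 row 2 — prev 2 → HIT
12: bank 4 row 2 — prev 2 → HIT
13: bank 5 row 2 — prev None → EMPTY
14: bank 1 row 5 — prev 3 → CONFLICT
15: bank 1 row 5 — prev 5 → HIT

CLASS = CONFLICT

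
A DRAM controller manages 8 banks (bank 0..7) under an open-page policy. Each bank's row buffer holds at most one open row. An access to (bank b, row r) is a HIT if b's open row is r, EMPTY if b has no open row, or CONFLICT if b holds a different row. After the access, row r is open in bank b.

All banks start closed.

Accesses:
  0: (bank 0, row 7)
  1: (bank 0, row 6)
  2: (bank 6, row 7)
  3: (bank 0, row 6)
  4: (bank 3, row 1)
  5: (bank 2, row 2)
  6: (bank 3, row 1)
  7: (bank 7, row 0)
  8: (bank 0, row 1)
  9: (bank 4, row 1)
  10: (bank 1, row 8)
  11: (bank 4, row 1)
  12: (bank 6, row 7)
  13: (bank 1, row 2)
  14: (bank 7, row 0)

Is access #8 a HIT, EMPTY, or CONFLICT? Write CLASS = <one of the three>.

CLASS = CONFLICT

  [0] b0 r7: no row ⇒ E
  [1] b0 r6: had r7 ⇒ C
  [2] b6 r7: no row ⇒ E
  [3] b0 r6: had r6 ⇒ H
  [4] b3 r1: no row ⇒ E
  [5] b2 r2: no row ⇒ E
  [6] b3 r1: had r1 ⇒ H
  [7] b7 r0: no row ⇒ E
  [8] b0 r1: had r6 ⇒ C
  [9] b4 r1: no row ⇒ E
  [10] b1 r8: no row ⇒ E
  [11] b4 r1: had r1 ⇒ H
  [12] b6 r7: had r7 ⇒ H
  [13] b1 r2: had r8 ⇒ C
  [14] b7 r0: had r0 ⇒ H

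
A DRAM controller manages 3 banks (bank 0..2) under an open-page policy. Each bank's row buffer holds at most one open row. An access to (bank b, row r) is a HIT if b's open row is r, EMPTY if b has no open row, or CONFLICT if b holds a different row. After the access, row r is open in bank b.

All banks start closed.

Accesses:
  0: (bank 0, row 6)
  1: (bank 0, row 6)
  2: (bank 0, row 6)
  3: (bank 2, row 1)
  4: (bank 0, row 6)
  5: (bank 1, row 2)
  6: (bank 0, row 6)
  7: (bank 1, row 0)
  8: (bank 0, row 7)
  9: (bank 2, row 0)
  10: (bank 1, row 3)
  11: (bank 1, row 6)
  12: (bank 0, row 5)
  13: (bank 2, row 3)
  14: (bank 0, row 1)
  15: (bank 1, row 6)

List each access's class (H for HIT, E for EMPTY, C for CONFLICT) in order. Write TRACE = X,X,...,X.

TRACE = E,H,H,E,H,E,H,C,C,C,C,C,C,C,C,H

0: bank 0 row 6 — prev None → EMPTY
1: bank 0 row 6 — prev 6 → HIT
2: bank 0 row 6 — prev 6 → HIT
3: bank 2 row 1 — prev None → EMPTY
4: bank 0 row 6 — prev 6 → HIT
5: bank 1 row 2 — prev None → EMPTY
6: bank 0 row 6 — prev 6 → HIT
7: bank 1 row 0 — prev 2 → CONFLICT
8: bank 0 row 7 — prev 6 → CONFLICT
9: bank 2 row 0 — prev 1 → CONFLICT
10: bank 1 row 3 — prev 0 → CONFLICT
11: bank 1 row 6 — prev 3 → CONFLICT
12: bank 0 row 5 — prev 7 → CONFLICT
13: bank 2 row 3 — prev 0 → CONFLICT
14: bank 0 row 1 — prev 5 → CONFLICT
15: bank 1 row 6 — prev 6 → HIT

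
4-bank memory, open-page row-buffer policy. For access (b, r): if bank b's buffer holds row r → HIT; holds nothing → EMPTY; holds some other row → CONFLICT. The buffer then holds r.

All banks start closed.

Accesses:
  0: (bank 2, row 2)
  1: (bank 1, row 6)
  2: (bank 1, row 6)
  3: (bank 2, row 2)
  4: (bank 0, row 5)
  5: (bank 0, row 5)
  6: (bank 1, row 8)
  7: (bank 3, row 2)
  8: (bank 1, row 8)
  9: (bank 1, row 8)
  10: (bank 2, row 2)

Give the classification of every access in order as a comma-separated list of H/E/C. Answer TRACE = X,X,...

TRACE = E,E,H,H,E,H,C,E,H,H,H

  [0] b2 r2: no row ⇒ E
  [1] b1 r6: no row ⇒ E
  [2] b1 r6: had r6 ⇒ H
  [3] b2 r2: had r2 ⇒ H
  [4] b0 r5: no row ⇒ E
  [5] b0 r5: had r5 ⇒ H
  [6] b1 r8: had r6 ⇒ C
  [7] b3 r2: no row ⇒ E
  [8] b1 r8: had r8 ⇒ H
  [9] b1 r8: had r8 ⇒ H
  [10] b2 r2: had r2 ⇒ H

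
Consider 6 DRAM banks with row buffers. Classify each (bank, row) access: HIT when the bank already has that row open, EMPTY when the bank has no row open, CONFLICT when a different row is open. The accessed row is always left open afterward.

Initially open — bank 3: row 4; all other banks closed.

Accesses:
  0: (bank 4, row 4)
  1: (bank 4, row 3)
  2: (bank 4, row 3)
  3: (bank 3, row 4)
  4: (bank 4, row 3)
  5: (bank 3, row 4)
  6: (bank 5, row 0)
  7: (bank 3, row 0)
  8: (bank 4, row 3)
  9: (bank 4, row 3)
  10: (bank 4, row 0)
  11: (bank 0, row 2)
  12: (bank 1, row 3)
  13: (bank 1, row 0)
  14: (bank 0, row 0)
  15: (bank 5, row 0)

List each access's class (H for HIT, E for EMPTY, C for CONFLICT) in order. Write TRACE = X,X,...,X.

#0 (4,4) E
#1 (4,3) C  (was 4)
#2 (4,3) H  (was 3)
#3 (3,4) H  (was 4)
#4 (4,3) H  (was 3)
#5 (3,4) H  (was 4)
#6 (5,0) E
#7 (3,0) C  (was 4)
#8 (4,3) H  (was 3)
#9 (4,3) H  (was 3)
#10 (4,0) C  (was 3)
#11 (0,2) E
#12 (1,3) E
#13 (1,0) C  (was 3)
#14 (0,0) C  (was 2)
#15 (5,0) H  (was 0)

TRACE = E,C,H,H,H,H,E,C,H,H,C,E,E,C,C,H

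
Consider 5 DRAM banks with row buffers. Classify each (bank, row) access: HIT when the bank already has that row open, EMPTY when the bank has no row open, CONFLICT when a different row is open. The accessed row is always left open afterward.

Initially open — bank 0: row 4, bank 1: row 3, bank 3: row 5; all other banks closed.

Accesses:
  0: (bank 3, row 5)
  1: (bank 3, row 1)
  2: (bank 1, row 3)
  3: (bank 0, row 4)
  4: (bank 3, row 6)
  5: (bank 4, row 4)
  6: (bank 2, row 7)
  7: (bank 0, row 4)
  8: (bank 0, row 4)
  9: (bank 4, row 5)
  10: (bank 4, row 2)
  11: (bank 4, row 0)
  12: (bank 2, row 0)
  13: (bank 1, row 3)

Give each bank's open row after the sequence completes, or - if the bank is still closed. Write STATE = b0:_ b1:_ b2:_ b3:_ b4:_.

step 0: bank3 5->5 [HIT]
step 1: bank3 5->1 [CONFLICT]
step 2: bank1 3->3 [HIT]
step 3: bank0 4->4 [HIT]
step 4: bank3 1->6 [CONFLICT]
step 5: bank4 None->4 [EMPTY]
step 6: bank2 None->7 [EMPTY]
step 7: bank0 4->4 [HIT]
step 8: bank0 4->4 [HIT]
step 9: bank4 4->5 [CONFLICT]
step 10: bank4 5->2 [CONFLICT]
step 11: bank4 2->0 [CONFLICT]
step 12: bank2 7->0 [CONFLICT]
step 13: bank1 3->3 [HIT]

STATE = b0:4 b1:3 b2:0 b3:6 b4:0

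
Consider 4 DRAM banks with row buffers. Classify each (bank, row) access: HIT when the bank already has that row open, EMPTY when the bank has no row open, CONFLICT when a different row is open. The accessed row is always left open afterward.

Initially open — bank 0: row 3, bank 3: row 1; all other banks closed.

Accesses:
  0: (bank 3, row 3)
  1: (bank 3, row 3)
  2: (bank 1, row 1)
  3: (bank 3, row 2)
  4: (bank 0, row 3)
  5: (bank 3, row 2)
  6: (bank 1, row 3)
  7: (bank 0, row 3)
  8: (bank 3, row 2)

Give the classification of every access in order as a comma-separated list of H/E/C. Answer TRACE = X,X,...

#0 (3,3) C  (was 1)
#1 (3,3) H  (was 3)
#2 (1,1) E
#3 (3,2) C  (was 3)
#4 (0,3) H  (was 3)
#5 (3,2) H  (was 2)
#6 (1,3) C  (was 1)
#7 (0,3) H  (was 3)
#8 (3,2) H  (was 2)

TRACE = C,H,E,C,H,H,C,H,H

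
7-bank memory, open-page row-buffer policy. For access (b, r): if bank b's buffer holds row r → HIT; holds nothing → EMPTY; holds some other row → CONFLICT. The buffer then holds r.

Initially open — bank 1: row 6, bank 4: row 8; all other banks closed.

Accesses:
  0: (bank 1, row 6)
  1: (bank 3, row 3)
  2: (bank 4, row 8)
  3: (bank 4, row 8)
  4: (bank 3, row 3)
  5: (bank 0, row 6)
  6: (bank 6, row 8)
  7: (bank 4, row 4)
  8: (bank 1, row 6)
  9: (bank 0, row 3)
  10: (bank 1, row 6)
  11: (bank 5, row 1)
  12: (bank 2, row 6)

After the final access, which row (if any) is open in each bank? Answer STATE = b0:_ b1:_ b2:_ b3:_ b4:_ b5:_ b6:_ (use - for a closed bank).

#0 (1,6) H  (was 6)
#1 (3,3) E
#2 (4,8) H  (was 8)
#3 (4,8) H  (was 8)
#4 (3,3) H  (was 3)
#5 (0,6) E
#6 (6,8) E
#7 (4,4) C  (was 8)
#8 (1,6) H  (was 6)
#9 (0,3) C  (was 6)
#10 (1,6) H  (was 6)
#11 (5,1) E
#12 (2,6) E

STATE = b0:3 b1:6 b2:6 b3:3 b4:4 b5:1 b6:8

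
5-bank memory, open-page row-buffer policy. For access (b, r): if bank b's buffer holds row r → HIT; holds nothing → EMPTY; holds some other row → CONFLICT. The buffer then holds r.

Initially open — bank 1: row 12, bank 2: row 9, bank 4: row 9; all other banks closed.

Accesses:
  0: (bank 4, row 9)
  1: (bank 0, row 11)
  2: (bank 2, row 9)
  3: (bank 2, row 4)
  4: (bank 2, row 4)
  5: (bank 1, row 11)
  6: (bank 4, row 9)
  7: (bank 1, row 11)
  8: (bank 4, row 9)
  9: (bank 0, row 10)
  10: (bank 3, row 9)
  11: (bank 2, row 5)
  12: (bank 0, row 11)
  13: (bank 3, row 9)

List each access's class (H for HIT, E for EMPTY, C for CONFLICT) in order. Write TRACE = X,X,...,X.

TRACE = H,E,H,C,H,C,H,H,H,C,E,C,C,H

0: bank 4 row 9 — prev 9 → HIT
1: bank 0 row 11 — prev None → EMPTY
2: bank 2 row 9 — prev 9 → HIT
3: bank 2 row 4 — prev 9 → CONFLICT
4: bank 2 row 4 — prev 4 → HIT
5: bank 1 row 11 — prev 12 → CONFLICT
6: bank 4 row 9 — prev 9 → HIT
7: bank 1 row 11 — prev 11 → HIT
8: bank 4 row 9 — prev 9 → HIT
9: bank 0 row 10 — prev 11 → CONFLICT
10: bank 3 row 9 — prev None → EMPTY
11: bank 2 row 5 — prev 4 → CONFLICT
12: bank 0 row 11 — prev 10 → CONFLICT
13: bank 3 row 9 — prev 9 → HIT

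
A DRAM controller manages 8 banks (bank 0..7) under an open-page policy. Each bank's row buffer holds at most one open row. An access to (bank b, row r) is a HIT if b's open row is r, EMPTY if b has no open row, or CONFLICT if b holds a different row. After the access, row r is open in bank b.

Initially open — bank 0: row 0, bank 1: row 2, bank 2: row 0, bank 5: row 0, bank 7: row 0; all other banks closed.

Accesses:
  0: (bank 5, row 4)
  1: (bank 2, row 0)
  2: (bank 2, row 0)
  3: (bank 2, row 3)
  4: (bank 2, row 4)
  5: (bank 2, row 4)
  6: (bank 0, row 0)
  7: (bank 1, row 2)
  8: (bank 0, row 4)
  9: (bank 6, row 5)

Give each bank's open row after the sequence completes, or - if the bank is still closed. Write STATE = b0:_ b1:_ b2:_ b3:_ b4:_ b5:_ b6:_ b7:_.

#0 (5,4) C  (was 0)
#1 (2,0) H  (was 0)
#2 (2,0) H  (was 0)
#3 (2,3) C  (was 0)
#4 (2,4) C  (was 3)
#5 (2,4) H  (was 4)
#6 (0,0) H  (was 0)
#7 (1,2) H  (was 2)
#8 (0,4) C  (was 0)
#9 (6,5) E

STATE = b0:4 b1:2 b2:4 b3:- b4:- b5:4 b6:5 b7:0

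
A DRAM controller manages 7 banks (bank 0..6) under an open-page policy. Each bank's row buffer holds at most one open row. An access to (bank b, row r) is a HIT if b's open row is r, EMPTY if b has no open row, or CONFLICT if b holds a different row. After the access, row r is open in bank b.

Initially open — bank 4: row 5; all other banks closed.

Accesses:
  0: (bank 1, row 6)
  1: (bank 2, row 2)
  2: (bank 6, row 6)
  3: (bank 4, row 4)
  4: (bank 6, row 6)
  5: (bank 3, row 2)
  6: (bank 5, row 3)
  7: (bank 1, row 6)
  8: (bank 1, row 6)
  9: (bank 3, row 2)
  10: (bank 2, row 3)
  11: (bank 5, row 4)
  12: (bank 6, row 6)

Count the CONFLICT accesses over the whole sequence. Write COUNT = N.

#0 (1,6) E
#1 (2,2) E
#2 (6,6) E
#3 (4,4) C  (was 5)
#4 (6,6) H  (was 6)
#5 (3,2) E
#6 (5,3) E
#7 (1,6) H  (was 6)
#8 (1,6) H  (was 6)
#9 (3,2) H  (was 2)
#10 (2,3) C  (was 2)
#11 (5,4) C  (was 3)
#12 (6,6) H  (was 6)

COUNT = 3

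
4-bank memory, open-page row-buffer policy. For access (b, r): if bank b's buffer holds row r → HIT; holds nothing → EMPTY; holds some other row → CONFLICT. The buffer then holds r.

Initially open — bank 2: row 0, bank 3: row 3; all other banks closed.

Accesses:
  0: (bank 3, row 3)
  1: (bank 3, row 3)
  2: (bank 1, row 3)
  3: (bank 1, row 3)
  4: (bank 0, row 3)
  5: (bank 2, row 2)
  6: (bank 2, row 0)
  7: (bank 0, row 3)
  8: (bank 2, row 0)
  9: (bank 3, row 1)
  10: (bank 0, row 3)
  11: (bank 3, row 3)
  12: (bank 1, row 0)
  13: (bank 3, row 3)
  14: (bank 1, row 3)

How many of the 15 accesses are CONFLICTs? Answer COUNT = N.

0: bank 3 row 3 — prev 3 → HIT
1: bank 3 row 3 — prev 3 → HIT
2: bank 1 row 3 — prev None → EMPTY
3: bank 1 row 3 — prev 3 → HIT
4: bank 0 row 3 — prev None → EMPTY
5: bank 2 row 2 — prev 0 → CONFLICT
6: bank 2 row 0 — prev 2 → CONFLICT
7: bank 0 row 3 — prev 3 → HIT
8: bank 2 row 0 — prev 0 → HIT
9: bank 3 row 1 — prev 3 → CONFLICT
10: bank 0 row 3 — prev 3 → HIT
11: bank 3 row 3 — prev 1 → CONFLICT
12: bank 1 row 0 — prev 3 → CONFLICT
13: bank 3 row 3 — prev 3 → HIT
14: bank 1 row 3 — prev 0 → CONFLICT

COUNT = 6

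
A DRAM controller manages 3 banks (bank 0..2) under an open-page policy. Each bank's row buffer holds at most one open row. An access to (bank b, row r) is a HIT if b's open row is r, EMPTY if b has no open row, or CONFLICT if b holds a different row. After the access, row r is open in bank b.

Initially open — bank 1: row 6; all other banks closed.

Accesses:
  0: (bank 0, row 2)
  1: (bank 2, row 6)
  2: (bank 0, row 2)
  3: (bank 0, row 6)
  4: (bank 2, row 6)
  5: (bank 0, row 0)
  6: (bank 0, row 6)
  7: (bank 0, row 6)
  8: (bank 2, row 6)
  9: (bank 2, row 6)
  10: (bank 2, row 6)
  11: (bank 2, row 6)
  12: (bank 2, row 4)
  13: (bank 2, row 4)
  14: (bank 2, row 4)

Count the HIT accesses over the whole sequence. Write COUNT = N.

step 0: bank0 None->2 [EMPTY]
step 1: bank2 None->6 [EMPTY]
step 2: bank0 2->2 [HIT]
step 3: bank0 2->6 [CONFLICT]
step 4: bank2 6->6 [HIT]
step 5: bank0 6->0 [CONFLICT]
step 6: bank0 0->6 [CONFLICT]
step 7: bank0 6->6 [HIT]
step 8: bank2 6->6 [HIT]
step 9: bank2 6->6 [HIT]
step 10: bank2 6->6 [HIT]
step 11: bank2 6->6 [HIT]
step 12: bank2 6->4 [CONFLICT]
step 13: bank2 4->4 [HIT]
step 14: bank2 4->4 [HIT]

COUNT = 9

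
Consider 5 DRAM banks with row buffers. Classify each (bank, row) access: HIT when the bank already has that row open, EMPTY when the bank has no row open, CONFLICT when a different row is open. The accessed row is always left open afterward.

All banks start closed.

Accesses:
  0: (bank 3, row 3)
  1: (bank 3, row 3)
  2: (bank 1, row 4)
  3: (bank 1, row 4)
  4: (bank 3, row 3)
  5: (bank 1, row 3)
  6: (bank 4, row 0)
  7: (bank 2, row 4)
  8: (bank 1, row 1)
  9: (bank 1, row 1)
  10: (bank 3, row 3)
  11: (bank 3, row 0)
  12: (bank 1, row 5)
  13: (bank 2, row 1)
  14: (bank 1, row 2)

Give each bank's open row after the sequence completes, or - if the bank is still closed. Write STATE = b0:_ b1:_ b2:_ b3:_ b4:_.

STATE = b0:- b1:2 b2:1 b3:0 b4:0

#0 (3,3) E
#1 (3,3) H  (was 3)
#2 (1,4) E
#3 (1,4) H  (was 4)
#4 (3,3) H  (was 3)
#5 (1,3) C  (was 4)
#6 (4,0) E
#7 (2,4) E
#8 (1,1) C  (was 3)
#9 (1,1) H  (was 1)
#10 (3,3) H  (was 3)
#11 (3,0) C  (was 3)
#12 (1,5) C  (was 1)
#13 (2,1) C  (was 4)
#14 (1,2) C  (was 5)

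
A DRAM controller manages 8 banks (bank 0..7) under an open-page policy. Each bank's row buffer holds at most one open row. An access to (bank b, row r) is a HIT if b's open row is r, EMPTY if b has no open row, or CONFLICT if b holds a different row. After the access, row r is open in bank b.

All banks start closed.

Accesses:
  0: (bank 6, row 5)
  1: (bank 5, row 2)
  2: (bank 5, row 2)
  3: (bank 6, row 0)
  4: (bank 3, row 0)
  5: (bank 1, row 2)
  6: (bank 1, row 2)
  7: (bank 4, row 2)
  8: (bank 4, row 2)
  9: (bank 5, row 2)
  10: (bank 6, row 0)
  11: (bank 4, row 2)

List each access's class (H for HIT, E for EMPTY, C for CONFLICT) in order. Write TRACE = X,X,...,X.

TRACE = E,E,H,C,E,E,H,E,H,H,H,H

#0 (6,5) E
#1 (5,2) E
#2 (5,2) H  (was 2)
#3 (6,0) C  (was 5)
#4 (3,0) E
#5 (1,2) E
#6 (1,2) H  (was 2)
#7 (4,2) E
#8 (4,2) H  (was 2)
#9 (5,2) H  (was 2)
#10 (6,0) H  (was 0)
#11 (4,2) H  (was 2)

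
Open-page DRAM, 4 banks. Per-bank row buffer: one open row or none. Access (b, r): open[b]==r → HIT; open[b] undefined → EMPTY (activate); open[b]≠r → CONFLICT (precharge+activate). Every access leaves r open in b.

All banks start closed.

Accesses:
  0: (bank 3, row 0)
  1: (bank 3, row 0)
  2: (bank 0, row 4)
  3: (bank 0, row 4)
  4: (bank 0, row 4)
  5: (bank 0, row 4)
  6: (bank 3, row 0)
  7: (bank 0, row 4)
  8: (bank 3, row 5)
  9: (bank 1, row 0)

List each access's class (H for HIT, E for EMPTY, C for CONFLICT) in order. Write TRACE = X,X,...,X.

#0 (3,0) E
#1 (3,0) H  (was 0)
#2 (0,4) E
#3 (0,4) H  (was 4)
#4 (0,4) H  (was 4)
#5 (0,4) H  (was 4)
#6 (3,0) H  (was 0)
#7 (0,4) H  (was 4)
#8 (3,5) C  (was 0)
#9 (1,0) E

TRACE = E,H,E,H,H,H,H,H,C,E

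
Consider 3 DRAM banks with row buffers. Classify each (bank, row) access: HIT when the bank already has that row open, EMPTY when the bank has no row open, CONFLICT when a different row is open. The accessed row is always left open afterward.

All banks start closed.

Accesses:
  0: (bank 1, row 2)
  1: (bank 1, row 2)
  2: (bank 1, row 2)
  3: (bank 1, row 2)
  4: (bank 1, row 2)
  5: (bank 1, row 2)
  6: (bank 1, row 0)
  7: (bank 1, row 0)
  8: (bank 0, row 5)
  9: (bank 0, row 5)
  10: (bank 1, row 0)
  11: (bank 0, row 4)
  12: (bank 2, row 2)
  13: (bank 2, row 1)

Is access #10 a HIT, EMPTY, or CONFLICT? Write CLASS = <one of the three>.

CLASS = HIT

step 0: bank1 None->2 [EMPTY]
step 1: bank1 2->2 [HIT]
step 2: bank1 2->2 [HIT]
step 3: bank1 2->2 [HIT]
step 4: bank1 2->2 [HIT]
step 5: bank1 2->2 [HIT]
step 6: bank1 2->0 [CONFLICT]
step 7: bank1 0->0 [HIT]
step 8: bank0 None->5 [EMPTY]
step 9: bank0 5->5 [HIT]
step 10: bank1 0->0 [HIT]
step 11: bank0 5->4 [CONFLICT]
step 12: bank2 None->2 [EMPTY]
step 13: bank2 2->1 [CONFLICT]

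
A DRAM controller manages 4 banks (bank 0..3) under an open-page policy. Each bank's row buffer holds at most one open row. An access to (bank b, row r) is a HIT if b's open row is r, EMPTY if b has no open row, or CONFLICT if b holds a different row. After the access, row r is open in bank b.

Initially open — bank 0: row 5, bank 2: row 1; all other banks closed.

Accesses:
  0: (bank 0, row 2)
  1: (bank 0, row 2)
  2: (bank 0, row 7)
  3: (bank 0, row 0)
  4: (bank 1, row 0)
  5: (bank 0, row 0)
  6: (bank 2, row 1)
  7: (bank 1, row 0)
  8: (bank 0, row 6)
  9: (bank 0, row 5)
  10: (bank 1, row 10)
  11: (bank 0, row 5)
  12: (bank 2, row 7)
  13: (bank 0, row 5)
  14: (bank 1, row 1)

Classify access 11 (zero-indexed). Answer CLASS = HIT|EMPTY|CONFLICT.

CLASS = HIT

step 0: bank0 5->2 [CONFLICT]
step 1: bank0 2->2 [HIT]
step 2: bank0 2->7 [CONFLICT]
step 3: bank0 7->0 [CONFLICT]
step 4: bank1 None->0 [EMPTY]
step 5: bank0 0->0 [HIT]
step 6: bank2 1->1 [HIT]
step 7: bank1 0->0 [HIT]
step 8: bank0 0->6 [CONFLICT]
step 9: bank0 6->5 [CONFLICT]
step 10: bank1 0->10 [CONFLICT]
step 11: bank0 5->5 [HIT]
step 12: bank2 1->7 [CONFLICT]
step 13: bank0 5->5 [HIT]
step 14: bank1 10->1 [CONFLICT]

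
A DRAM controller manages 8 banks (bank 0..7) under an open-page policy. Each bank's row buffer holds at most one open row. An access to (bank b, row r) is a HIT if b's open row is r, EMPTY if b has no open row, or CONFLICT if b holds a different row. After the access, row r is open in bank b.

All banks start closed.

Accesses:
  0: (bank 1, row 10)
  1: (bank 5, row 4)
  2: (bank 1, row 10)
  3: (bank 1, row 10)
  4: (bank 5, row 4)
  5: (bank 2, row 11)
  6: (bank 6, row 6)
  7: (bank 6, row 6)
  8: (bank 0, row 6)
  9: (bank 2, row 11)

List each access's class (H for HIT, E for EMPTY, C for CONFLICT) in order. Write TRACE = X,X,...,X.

TRACE = E,E,H,H,H,E,E,H,E,H

#0 (1,10) E
#1 (5,4) E
#2 (1,10) H  (was 10)
#3 (1,10) H  (was 10)
#4 (5,4) H  (was 4)
#5 (2,11) E
#6 (6,6) E
#7 (6,6) H  (was 6)
#8 (0,6) E
#9 (2,11) H  (was 11)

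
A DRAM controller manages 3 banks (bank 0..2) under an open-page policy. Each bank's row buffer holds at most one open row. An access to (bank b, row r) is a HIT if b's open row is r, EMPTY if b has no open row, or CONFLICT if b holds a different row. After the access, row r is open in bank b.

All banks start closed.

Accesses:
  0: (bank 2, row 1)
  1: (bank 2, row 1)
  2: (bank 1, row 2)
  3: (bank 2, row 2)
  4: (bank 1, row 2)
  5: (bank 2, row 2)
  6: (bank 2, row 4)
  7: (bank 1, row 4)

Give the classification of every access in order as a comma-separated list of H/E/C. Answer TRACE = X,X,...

TRACE = E,H,E,C,H,H,C,C

0: bank 2 row 1 — prev None → EMPTY
1: bank 2 row 1 — prev 1 → HIT
2: bank 1 row 2 — prev None → EMPTY
3: bank 2 row 2 — prev 1 → CONFLICT
4: bank 1 row 2 — prev 2 → HIT
5: bank 2 row 2 — prev 2 → HIT
6: bank 2 row 4 — prev 2 → CONFLICT
7: bank 1 row 4 — prev 2 → CONFLICT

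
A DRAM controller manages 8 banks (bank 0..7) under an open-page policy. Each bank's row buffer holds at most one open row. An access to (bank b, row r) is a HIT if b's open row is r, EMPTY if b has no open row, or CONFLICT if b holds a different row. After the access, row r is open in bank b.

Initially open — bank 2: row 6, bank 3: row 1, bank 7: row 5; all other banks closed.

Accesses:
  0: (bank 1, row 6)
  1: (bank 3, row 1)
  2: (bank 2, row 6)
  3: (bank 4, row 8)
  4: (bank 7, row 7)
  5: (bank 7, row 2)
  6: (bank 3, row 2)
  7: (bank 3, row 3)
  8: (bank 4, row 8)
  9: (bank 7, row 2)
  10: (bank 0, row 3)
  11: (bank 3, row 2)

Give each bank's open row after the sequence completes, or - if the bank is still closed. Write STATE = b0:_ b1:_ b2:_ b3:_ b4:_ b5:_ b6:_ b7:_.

STATE = b0:3 b1:6 b2:6 b3:2 b4:8 b5:- b6:- b7:2

step 0: bank1 None->6 [EMPTY]
step 1: bank3 1->1 [HIT]
step 2: bank2 6->6 [HIT]
step 3: bank4 None->8 [EMPTY]
step 4: bank7 5->7 [CONFLICT]
step 5: bank7 7->2 [CONFLICT]
step 6: bank3 1->2 [CONFLICT]
step 7: bank3 2->3 [CONFLICT]
step 8: bank4 8->8 [HIT]
step 9: bank7 2->2 [HIT]
step 10: bank0 None->3 [EMPTY]
step 11: bank3 3->2 [CONFLICT]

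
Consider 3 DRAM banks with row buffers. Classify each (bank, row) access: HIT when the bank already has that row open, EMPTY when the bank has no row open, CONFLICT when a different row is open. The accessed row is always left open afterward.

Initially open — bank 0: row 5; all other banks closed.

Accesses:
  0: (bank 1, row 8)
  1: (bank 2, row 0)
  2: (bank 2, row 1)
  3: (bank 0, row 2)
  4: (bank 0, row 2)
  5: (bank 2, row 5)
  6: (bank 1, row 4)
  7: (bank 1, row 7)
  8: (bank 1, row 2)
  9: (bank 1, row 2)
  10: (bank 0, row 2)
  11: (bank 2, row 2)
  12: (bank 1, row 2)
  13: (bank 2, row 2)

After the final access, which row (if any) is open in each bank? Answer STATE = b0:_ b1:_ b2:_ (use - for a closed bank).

  [0] b1 r8: no row ⇒ E
  [1] b2 r0: no row ⇒ E
  [2] b2 r1: had r0 ⇒ C
  [3] b0 r2: had r5 ⇒ C
  [4] b0 r2: had r2 ⇒ H
  [5] b2 r5: had r1 ⇒ C
  [6] b1 r4: had r8 ⇒ C
  [7] b1 r7: had r4 ⇒ C
  [8] b1 r2: had r7 ⇒ C
  [9] b1 r2: had r2 ⇒ H
  [10] b0 r2: had r2 ⇒ H
  [11] b2 r2: had r5 ⇒ C
  [12] b1 r2: had r2 ⇒ H
  [13] b2 r2: had r2 ⇒ H

STATE = b0:2 b1:2 b2:2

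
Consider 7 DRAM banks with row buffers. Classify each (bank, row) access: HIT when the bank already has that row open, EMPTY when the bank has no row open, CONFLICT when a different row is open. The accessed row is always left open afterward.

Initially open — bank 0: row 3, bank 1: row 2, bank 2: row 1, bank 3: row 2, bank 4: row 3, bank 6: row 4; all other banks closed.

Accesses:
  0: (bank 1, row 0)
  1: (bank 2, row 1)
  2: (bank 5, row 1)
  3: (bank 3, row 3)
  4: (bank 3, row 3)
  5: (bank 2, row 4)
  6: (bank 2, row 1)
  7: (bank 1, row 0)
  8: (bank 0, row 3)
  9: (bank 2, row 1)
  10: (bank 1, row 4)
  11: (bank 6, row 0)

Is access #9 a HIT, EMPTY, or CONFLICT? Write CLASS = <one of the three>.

0: bank 1 row 0 — prev 2 → CONFLICT
1: bank 2 row 1 — prev 1 → HIT
2: bank 5 row 1 — prev None → EMPTY
3: bank 3 row 3 — prev 2 → CONFLICT
4: bank 3 row 3 — prev 3 → HIT
5: bank 2 row 4 — prev 1 → CONFLICT
6: bank 2 row 1 — prev 4 → CONFLICT
7: bank 1 row 0 — prev 0 → HIT
8: bank 0 row 3 — prev 3 → HIT
9: bank 2 row 1 — prev 1 → HIT
10: bank 1 row 4 — prev 0 → CONFLICT
11: bank 6 row 0 — prev 4 → CONFLICT

CLASS = HIT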